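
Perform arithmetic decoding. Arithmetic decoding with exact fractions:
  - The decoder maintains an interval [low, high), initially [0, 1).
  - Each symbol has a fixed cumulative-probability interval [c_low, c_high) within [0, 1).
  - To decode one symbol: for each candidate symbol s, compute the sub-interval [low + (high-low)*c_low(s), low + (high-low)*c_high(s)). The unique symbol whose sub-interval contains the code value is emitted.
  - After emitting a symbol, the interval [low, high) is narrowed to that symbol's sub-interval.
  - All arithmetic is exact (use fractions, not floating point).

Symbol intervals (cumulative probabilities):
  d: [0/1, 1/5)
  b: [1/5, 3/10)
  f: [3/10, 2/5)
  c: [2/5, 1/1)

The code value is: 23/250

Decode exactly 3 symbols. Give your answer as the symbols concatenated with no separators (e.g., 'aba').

Step 1: interval [0/1, 1/1), width = 1/1 - 0/1 = 1/1
  'd': [0/1 + 1/1*0/1, 0/1 + 1/1*1/5) = [0/1, 1/5) <- contains code 23/250
  'b': [0/1 + 1/1*1/5, 0/1 + 1/1*3/10) = [1/5, 3/10)
  'f': [0/1 + 1/1*3/10, 0/1 + 1/1*2/5) = [3/10, 2/5)
  'c': [0/1 + 1/1*2/5, 0/1 + 1/1*1/1) = [2/5, 1/1)
  emit 'd', narrow to [0/1, 1/5)
Step 2: interval [0/1, 1/5), width = 1/5 - 0/1 = 1/5
  'd': [0/1 + 1/5*0/1, 0/1 + 1/5*1/5) = [0/1, 1/25)
  'b': [0/1 + 1/5*1/5, 0/1 + 1/5*3/10) = [1/25, 3/50)
  'f': [0/1 + 1/5*3/10, 0/1 + 1/5*2/5) = [3/50, 2/25)
  'c': [0/1 + 1/5*2/5, 0/1 + 1/5*1/1) = [2/25, 1/5) <- contains code 23/250
  emit 'c', narrow to [2/25, 1/5)
Step 3: interval [2/25, 1/5), width = 1/5 - 2/25 = 3/25
  'd': [2/25 + 3/25*0/1, 2/25 + 3/25*1/5) = [2/25, 13/125) <- contains code 23/250
  'b': [2/25 + 3/25*1/5, 2/25 + 3/25*3/10) = [13/125, 29/250)
  'f': [2/25 + 3/25*3/10, 2/25 + 3/25*2/5) = [29/250, 16/125)
  'c': [2/25 + 3/25*2/5, 2/25 + 3/25*1/1) = [16/125, 1/5)
  emit 'd', narrow to [2/25, 13/125)

Answer: dcd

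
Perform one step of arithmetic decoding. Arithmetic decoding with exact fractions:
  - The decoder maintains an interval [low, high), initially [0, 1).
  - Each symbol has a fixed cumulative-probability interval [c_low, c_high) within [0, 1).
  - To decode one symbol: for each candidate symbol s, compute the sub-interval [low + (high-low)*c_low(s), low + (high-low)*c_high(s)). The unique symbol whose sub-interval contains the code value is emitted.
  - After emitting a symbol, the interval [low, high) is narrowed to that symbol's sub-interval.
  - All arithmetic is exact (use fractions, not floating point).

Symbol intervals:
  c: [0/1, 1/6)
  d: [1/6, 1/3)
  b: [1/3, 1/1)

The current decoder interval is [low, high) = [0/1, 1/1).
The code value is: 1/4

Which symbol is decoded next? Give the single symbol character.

Interval width = high − low = 1/1 − 0/1 = 1/1
Scaled code = (code − low) / width = (1/4 − 0/1) / 1/1 = 1/4
  c: [0/1, 1/6) 
  d: [1/6, 1/3) ← scaled code falls here ✓
  b: [1/3, 1/1) 

Answer: d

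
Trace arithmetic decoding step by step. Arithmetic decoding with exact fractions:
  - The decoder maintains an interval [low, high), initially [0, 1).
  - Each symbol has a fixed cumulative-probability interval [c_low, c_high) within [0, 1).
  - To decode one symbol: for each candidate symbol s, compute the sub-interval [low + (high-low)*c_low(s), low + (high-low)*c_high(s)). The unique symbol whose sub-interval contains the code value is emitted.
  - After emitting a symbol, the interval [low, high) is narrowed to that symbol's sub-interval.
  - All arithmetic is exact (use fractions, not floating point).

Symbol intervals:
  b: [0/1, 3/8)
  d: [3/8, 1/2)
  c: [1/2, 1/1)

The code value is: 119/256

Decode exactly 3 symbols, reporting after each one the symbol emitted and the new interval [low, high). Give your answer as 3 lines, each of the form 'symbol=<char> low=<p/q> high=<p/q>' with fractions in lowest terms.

Step 1: interval [0/1, 1/1), width = 1/1 - 0/1 = 1/1
  'b': [0/1 + 1/1*0/1, 0/1 + 1/1*3/8) = [0/1, 3/8)
  'd': [0/1 + 1/1*3/8, 0/1 + 1/1*1/2) = [3/8, 1/2) <- contains code 119/256
  'c': [0/1 + 1/1*1/2, 0/1 + 1/1*1/1) = [1/2, 1/1)
  emit 'd', narrow to [3/8, 1/2)
Step 2: interval [3/8, 1/2), width = 1/2 - 3/8 = 1/8
  'b': [3/8 + 1/8*0/1, 3/8 + 1/8*3/8) = [3/8, 27/64)
  'd': [3/8 + 1/8*3/8, 3/8 + 1/8*1/2) = [27/64, 7/16)
  'c': [3/8 + 1/8*1/2, 3/8 + 1/8*1/1) = [7/16, 1/2) <- contains code 119/256
  emit 'c', narrow to [7/16, 1/2)
Step 3: interval [7/16, 1/2), width = 1/2 - 7/16 = 1/16
  'b': [7/16 + 1/16*0/1, 7/16 + 1/16*3/8) = [7/16, 59/128)
  'd': [7/16 + 1/16*3/8, 7/16 + 1/16*1/2) = [59/128, 15/32) <- contains code 119/256
  'c': [7/16 + 1/16*1/2, 7/16 + 1/16*1/1) = [15/32, 1/2)
  emit 'd', narrow to [59/128, 15/32)

Answer: symbol=d low=3/8 high=1/2
symbol=c low=7/16 high=1/2
symbol=d low=59/128 high=15/32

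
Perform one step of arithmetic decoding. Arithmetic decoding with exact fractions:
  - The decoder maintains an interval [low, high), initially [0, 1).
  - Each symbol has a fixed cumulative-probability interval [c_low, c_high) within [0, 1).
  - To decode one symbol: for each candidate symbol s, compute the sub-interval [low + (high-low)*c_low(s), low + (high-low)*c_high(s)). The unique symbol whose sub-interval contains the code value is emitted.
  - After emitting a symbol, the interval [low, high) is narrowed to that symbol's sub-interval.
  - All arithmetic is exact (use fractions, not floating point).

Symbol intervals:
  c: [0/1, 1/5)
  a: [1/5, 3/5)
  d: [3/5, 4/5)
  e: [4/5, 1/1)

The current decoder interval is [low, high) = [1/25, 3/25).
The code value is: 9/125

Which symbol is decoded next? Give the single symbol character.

Answer: a

Derivation:
Interval width = high − low = 3/25 − 1/25 = 2/25
Scaled code = (code − low) / width = (9/125 − 1/25) / 2/25 = 2/5
  c: [0/1, 1/5) 
  a: [1/5, 3/5) ← scaled code falls here ✓
  d: [3/5, 4/5) 
  e: [4/5, 1/1) 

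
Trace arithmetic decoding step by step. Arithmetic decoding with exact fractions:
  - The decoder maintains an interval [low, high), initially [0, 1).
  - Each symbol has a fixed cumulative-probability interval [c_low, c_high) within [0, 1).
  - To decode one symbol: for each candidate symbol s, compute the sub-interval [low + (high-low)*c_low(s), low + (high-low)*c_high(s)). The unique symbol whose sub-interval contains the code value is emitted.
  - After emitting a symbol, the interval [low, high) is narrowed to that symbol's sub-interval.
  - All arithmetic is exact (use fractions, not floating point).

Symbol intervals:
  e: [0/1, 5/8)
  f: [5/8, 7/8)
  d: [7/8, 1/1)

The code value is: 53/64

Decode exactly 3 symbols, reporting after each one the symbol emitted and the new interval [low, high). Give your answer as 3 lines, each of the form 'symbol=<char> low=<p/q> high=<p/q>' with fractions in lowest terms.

Step 1: interval [0/1, 1/1), width = 1/1 - 0/1 = 1/1
  'e': [0/1 + 1/1*0/1, 0/1 + 1/1*5/8) = [0/1, 5/8)
  'f': [0/1 + 1/1*5/8, 0/1 + 1/1*7/8) = [5/8, 7/8) <- contains code 53/64
  'd': [0/1 + 1/1*7/8, 0/1 + 1/1*1/1) = [7/8, 1/1)
  emit 'f', narrow to [5/8, 7/8)
Step 2: interval [5/8, 7/8), width = 7/8 - 5/8 = 1/4
  'e': [5/8 + 1/4*0/1, 5/8 + 1/4*5/8) = [5/8, 25/32)
  'f': [5/8 + 1/4*5/8, 5/8 + 1/4*7/8) = [25/32, 27/32) <- contains code 53/64
  'd': [5/8 + 1/4*7/8, 5/8 + 1/4*1/1) = [27/32, 7/8)
  emit 'f', narrow to [25/32, 27/32)
Step 3: interval [25/32, 27/32), width = 27/32 - 25/32 = 1/16
  'e': [25/32 + 1/16*0/1, 25/32 + 1/16*5/8) = [25/32, 105/128)
  'f': [25/32 + 1/16*5/8, 25/32 + 1/16*7/8) = [105/128, 107/128) <- contains code 53/64
  'd': [25/32 + 1/16*7/8, 25/32 + 1/16*1/1) = [107/128, 27/32)
  emit 'f', narrow to [105/128, 107/128)

Answer: symbol=f low=5/8 high=7/8
symbol=f low=25/32 high=27/32
symbol=f low=105/128 high=107/128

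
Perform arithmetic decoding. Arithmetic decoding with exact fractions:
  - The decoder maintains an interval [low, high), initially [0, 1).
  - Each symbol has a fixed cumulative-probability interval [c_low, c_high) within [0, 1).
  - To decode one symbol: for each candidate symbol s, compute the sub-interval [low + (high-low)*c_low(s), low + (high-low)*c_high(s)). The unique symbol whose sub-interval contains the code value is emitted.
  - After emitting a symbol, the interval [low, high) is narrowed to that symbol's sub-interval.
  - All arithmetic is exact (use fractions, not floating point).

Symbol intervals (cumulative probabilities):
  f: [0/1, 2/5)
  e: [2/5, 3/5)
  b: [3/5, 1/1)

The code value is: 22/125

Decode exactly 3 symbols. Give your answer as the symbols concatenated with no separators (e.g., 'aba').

Answer: fef

Derivation:
Step 1: interval [0/1, 1/1), width = 1/1 - 0/1 = 1/1
  'f': [0/1 + 1/1*0/1, 0/1 + 1/1*2/5) = [0/1, 2/5) <- contains code 22/125
  'e': [0/1 + 1/1*2/5, 0/1 + 1/1*3/5) = [2/5, 3/5)
  'b': [0/1 + 1/1*3/5, 0/1 + 1/1*1/1) = [3/5, 1/1)
  emit 'f', narrow to [0/1, 2/5)
Step 2: interval [0/1, 2/5), width = 2/5 - 0/1 = 2/5
  'f': [0/1 + 2/5*0/1, 0/1 + 2/5*2/5) = [0/1, 4/25)
  'e': [0/1 + 2/5*2/5, 0/1 + 2/5*3/5) = [4/25, 6/25) <- contains code 22/125
  'b': [0/1 + 2/5*3/5, 0/1 + 2/5*1/1) = [6/25, 2/5)
  emit 'e', narrow to [4/25, 6/25)
Step 3: interval [4/25, 6/25), width = 6/25 - 4/25 = 2/25
  'f': [4/25 + 2/25*0/1, 4/25 + 2/25*2/5) = [4/25, 24/125) <- contains code 22/125
  'e': [4/25 + 2/25*2/5, 4/25 + 2/25*3/5) = [24/125, 26/125)
  'b': [4/25 + 2/25*3/5, 4/25 + 2/25*1/1) = [26/125, 6/25)
  emit 'f', narrow to [4/25, 24/125)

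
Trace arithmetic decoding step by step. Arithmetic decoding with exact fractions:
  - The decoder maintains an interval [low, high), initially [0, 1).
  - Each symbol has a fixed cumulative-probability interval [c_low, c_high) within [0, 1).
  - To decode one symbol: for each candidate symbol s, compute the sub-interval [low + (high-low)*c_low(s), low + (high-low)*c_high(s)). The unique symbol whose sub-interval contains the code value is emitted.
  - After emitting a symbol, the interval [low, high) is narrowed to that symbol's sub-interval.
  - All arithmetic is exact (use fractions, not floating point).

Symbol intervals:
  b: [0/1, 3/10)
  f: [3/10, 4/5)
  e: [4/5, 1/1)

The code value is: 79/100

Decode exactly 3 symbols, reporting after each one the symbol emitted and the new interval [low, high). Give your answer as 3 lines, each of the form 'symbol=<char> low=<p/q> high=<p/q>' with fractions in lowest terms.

Answer: symbol=f low=3/10 high=4/5
symbol=e low=7/10 high=4/5
symbol=e low=39/50 high=4/5

Derivation:
Step 1: interval [0/1, 1/1), width = 1/1 - 0/1 = 1/1
  'b': [0/1 + 1/1*0/1, 0/1 + 1/1*3/10) = [0/1, 3/10)
  'f': [0/1 + 1/1*3/10, 0/1 + 1/1*4/5) = [3/10, 4/5) <- contains code 79/100
  'e': [0/1 + 1/1*4/5, 0/1 + 1/1*1/1) = [4/5, 1/1)
  emit 'f', narrow to [3/10, 4/5)
Step 2: interval [3/10, 4/5), width = 4/5 - 3/10 = 1/2
  'b': [3/10 + 1/2*0/1, 3/10 + 1/2*3/10) = [3/10, 9/20)
  'f': [3/10 + 1/2*3/10, 3/10 + 1/2*4/5) = [9/20, 7/10)
  'e': [3/10 + 1/2*4/5, 3/10 + 1/2*1/1) = [7/10, 4/5) <- contains code 79/100
  emit 'e', narrow to [7/10, 4/5)
Step 3: interval [7/10, 4/5), width = 4/5 - 7/10 = 1/10
  'b': [7/10 + 1/10*0/1, 7/10 + 1/10*3/10) = [7/10, 73/100)
  'f': [7/10 + 1/10*3/10, 7/10 + 1/10*4/5) = [73/100, 39/50)
  'e': [7/10 + 1/10*4/5, 7/10 + 1/10*1/1) = [39/50, 4/5) <- contains code 79/100
  emit 'e', narrow to [39/50, 4/5)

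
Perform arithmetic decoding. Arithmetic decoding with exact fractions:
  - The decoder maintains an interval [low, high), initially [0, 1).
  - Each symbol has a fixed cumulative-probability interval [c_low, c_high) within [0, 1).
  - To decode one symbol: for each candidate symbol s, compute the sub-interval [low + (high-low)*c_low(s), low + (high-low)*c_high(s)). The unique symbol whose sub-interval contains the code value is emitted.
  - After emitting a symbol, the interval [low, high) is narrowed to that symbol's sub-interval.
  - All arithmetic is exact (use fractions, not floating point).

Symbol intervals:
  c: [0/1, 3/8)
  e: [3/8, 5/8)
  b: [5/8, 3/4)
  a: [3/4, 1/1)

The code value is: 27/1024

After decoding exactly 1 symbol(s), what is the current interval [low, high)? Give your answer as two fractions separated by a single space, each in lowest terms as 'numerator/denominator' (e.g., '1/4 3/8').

Step 1: interval [0/1, 1/1), width = 1/1 - 0/1 = 1/1
  'c': [0/1 + 1/1*0/1, 0/1 + 1/1*3/8) = [0/1, 3/8) <- contains code 27/1024
  'e': [0/1 + 1/1*3/8, 0/1 + 1/1*5/8) = [3/8, 5/8)
  'b': [0/1 + 1/1*5/8, 0/1 + 1/1*3/4) = [5/8, 3/4)
  'a': [0/1 + 1/1*3/4, 0/1 + 1/1*1/1) = [3/4, 1/1)
  emit 'c', narrow to [0/1, 3/8)

Answer: 0/1 3/8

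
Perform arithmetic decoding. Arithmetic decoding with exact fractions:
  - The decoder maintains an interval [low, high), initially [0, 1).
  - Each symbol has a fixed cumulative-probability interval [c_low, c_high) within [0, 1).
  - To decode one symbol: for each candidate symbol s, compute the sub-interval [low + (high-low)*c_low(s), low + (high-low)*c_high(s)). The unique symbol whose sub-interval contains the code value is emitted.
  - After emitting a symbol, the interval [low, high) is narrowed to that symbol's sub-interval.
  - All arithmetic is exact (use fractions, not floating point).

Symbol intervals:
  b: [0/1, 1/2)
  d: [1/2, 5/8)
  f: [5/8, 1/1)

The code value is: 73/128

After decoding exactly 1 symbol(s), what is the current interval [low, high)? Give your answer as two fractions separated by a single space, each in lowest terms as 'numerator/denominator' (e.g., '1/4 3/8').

Answer: 1/2 5/8

Derivation:
Step 1: interval [0/1, 1/1), width = 1/1 - 0/1 = 1/1
  'b': [0/1 + 1/1*0/1, 0/1 + 1/1*1/2) = [0/1, 1/2)
  'd': [0/1 + 1/1*1/2, 0/1 + 1/1*5/8) = [1/2, 5/8) <- contains code 73/128
  'f': [0/1 + 1/1*5/8, 0/1 + 1/1*1/1) = [5/8, 1/1)
  emit 'd', narrow to [1/2, 5/8)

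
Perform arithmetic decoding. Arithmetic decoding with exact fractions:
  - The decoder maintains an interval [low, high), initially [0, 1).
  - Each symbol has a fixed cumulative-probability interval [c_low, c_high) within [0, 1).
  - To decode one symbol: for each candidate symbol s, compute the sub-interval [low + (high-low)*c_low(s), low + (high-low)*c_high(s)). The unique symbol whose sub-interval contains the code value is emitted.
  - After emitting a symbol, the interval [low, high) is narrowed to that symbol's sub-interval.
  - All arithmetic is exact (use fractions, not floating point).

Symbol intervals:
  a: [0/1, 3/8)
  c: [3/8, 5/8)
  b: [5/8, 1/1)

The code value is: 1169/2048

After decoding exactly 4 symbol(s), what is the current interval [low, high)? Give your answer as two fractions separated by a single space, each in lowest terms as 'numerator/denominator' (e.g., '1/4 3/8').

Answer: 145/256 589/1024

Derivation:
Step 1: interval [0/1, 1/1), width = 1/1 - 0/1 = 1/1
  'a': [0/1 + 1/1*0/1, 0/1 + 1/1*3/8) = [0/1, 3/8)
  'c': [0/1 + 1/1*3/8, 0/1 + 1/1*5/8) = [3/8, 5/8) <- contains code 1169/2048
  'b': [0/1 + 1/1*5/8, 0/1 + 1/1*1/1) = [5/8, 1/1)
  emit 'c', narrow to [3/8, 5/8)
Step 2: interval [3/8, 5/8), width = 5/8 - 3/8 = 1/4
  'a': [3/8 + 1/4*0/1, 3/8 + 1/4*3/8) = [3/8, 15/32)
  'c': [3/8 + 1/4*3/8, 3/8 + 1/4*5/8) = [15/32, 17/32)
  'b': [3/8 + 1/4*5/8, 3/8 + 1/4*1/1) = [17/32, 5/8) <- contains code 1169/2048
  emit 'b', narrow to [17/32, 5/8)
Step 3: interval [17/32, 5/8), width = 5/8 - 17/32 = 3/32
  'a': [17/32 + 3/32*0/1, 17/32 + 3/32*3/8) = [17/32, 145/256)
  'c': [17/32 + 3/32*3/8, 17/32 + 3/32*5/8) = [145/256, 151/256) <- contains code 1169/2048
  'b': [17/32 + 3/32*5/8, 17/32 + 3/32*1/1) = [151/256, 5/8)
  emit 'c', narrow to [145/256, 151/256)
Step 4: interval [145/256, 151/256), width = 151/256 - 145/256 = 3/128
  'a': [145/256 + 3/128*0/1, 145/256 + 3/128*3/8) = [145/256, 589/1024) <- contains code 1169/2048
  'c': [145/256 + 3/128*3/8, 145/256 + 3/128*5/8) = [589/1024, 595/1024)
  'b': [145/256 + 3/128*5/8, 145/256 + 3/128*1/1) = [595/1024, 151/256)
  emit 'a', narrow to [145/256, 589/1024)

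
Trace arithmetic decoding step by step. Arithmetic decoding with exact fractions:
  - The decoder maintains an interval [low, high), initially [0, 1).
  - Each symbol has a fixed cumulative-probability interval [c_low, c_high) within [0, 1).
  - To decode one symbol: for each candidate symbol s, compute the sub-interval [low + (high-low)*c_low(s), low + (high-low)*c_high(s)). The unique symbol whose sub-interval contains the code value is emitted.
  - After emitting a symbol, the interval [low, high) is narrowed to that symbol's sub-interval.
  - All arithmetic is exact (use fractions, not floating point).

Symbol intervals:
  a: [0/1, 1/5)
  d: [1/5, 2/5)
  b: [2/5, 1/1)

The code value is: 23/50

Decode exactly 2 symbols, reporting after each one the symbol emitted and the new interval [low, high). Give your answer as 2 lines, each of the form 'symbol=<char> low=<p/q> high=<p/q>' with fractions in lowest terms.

Step 1: interval [0/1, 1/1), width = 1/1 - 0/1 = 1/1
  'a': [0/1 + 1/1*0/1, 0/1 + 1/1*1/5) = [0/1, 1/5)
  'd': [0/1 + 1/1*1/5, 0/1 + 1/1*2/5) = [1/5, 2/5)
  'b': [0/1 + 1/1*2/5, 0/1 + 1/1*1/1) = [2/5, 1/1) <- contains code 23/50
  emit 'b', narrow to [2/5, 1/1)
Step 2: interval [2/5, 1/1), width = 1/1 - 2/5 = 3/5
  'a': [2/5 + 3/5*0/1, 2/5 + 3/5*1/5) = [2/5, 13/25) <- contains code 23/50
  'd': [2/5 + 3/5*1/5, 2/5 + 3/5*2/5) = [13/25, 16/25)
  'b': [2/5 + 3/5*2/5, 2/5 + 3/5*1/1) = [16/25, 1/1)
  emit 'a', narrow to [2/5, 13/25)

Answer: symbol=b low=2/5 high=1/1
symbol=a low=2/5 high=13/25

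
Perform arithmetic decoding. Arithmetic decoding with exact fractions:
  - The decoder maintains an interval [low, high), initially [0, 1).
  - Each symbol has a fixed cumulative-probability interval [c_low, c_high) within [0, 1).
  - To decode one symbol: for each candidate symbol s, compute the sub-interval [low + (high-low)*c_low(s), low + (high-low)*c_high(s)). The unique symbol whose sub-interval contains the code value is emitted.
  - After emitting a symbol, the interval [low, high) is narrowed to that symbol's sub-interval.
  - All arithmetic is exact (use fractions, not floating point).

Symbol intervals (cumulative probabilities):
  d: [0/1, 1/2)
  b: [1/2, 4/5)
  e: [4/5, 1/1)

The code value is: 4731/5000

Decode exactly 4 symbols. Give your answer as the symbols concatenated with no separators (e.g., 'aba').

Answer: ebbe

Derivation:
Step 1: interval [0/1, 1/1), width = 1/1 - 0/1 = 1/1
  'd': [0/1 + 1/1*0/1, 0/1 + 1/1*1/2) = [0/1, 1/2)
  'b': [0/1 + 1/1*1/2, 0/1 + 1/1*4/5) = [1/2, 4/5)
  'e': [0/1 + 1/1*4/5, 0/1 + 1/1*1/1) = [4/5, 1/1) <- contains code 4731/5000
  emit 'e', narrow to [4/5, 1/1)
Step 2: interval [4/5, 1/1), width = 1/1 - 4/5 = 1/5
  'd': [4/5 + 1/5*0/1, 4/5 + 1/5*1/2) = [4/5, 9/10)
  'b': [4/5 + 1/5*1/2, 4/5 + 1/5*4/5) = [9/10, 24/25) <- contains code 4731/5000
  'e': [4/5 + 1/5*4/5, 4/5 + 1/5*1/1) = [24/25, 1/1)
  emit 'b', narrow to [9/10, 24/25)
Step 3: interval [9/10, 24/25), width = 24/25 - 9/10 = 3/50
  'd': [9/10 + 3/50*0/1, 9/10 + 3/50*1/2) = [9/10, 93/100)
  'b': [9/10 + 3/50*1/2, 9/10 + 3/50*4/5) = [93/100, 237/250) <- contains code 4731/5000
  'e': [9/10 + 3/50*4/5, 9/10 + 3/50*1/1) = [237/250, 24/25)
  emit 'b', narrow to [93/100, 237/250)
Step 4: interval [93/100, 237/250), width = 237/250 - 93/100 = 9/500
  'd': [93/100 + 9/500*0/1, 93/100 + 9/500*1/2) = [93/100, 939/1000)
  'b': [93/100 + 9/500*1/2, 93/100 + 9/500*4/5) = [939/1000, 2361/2500)
  'e': [93/100 + 9/500*4/5, 93/100 + 9/500*1/1) = [2361/2500, 237/250) <- contains code 4731/5000
  emit 'e', narrow to [2361/2500, 237/250)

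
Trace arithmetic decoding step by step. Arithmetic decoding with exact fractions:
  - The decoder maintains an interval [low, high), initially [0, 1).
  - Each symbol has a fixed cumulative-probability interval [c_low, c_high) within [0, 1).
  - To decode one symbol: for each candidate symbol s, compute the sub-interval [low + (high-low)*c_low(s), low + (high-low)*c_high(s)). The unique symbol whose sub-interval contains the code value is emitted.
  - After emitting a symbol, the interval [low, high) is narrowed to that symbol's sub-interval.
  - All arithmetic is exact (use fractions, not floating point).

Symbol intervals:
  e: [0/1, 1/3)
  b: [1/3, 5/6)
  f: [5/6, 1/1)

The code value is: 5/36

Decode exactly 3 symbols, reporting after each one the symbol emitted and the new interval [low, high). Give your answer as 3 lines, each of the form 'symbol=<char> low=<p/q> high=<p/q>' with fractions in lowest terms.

Answer: symbol=e low=0/1 high=1/3
symbol=b low=1/9 high=5/18
symbol=e low=1/9 high=1/6

Derivation:
Step 1: interval [0/1, 1/1), width = 1/1 - 0/1 = 1/1
  'e': [0/1 + 1/1*0/1, 0/1 + 1/1*1/3) = [0/1, 1/3) <- contains code 5/36
  'b': [0/1 + 1/1*1/3, 0/1 + 1/1*5/6) = [1/3, 5/6)
  'f': [0/1 + 1/1*5/6, 0/1 + 1/1*1/1) = [5/6, 1/1)
  emit 'e', narrow to [0/1, 1/3)
Step 2: interval [0/1, 1/3), width = 1/3 - 0/1 = 1/3
  'e': [0/1 + 1/3*0/1, 0/1 + 1/3*1/3) = [0/1, 1/9)
  'b': [0/1 + 1/3*1/3, 0/1 + 1/3*5/6) = [1/9, 5/18) <- contains code 5/36
  'f': [0/1 + 1/3*5/6, 0/1 + 1/3*1/1) = [5/18, 1/3)
  emit 'b', narrow to [1/9, 5/18)
Step 3: interval [1/9, 5/18), width = 5/18 - 1/9 = 1/6
  'e': [1/9 + 1/6*0/1, 1/9 + 1/6*1/3) = [1/9, 1/6) <- contains code 5/36
  'b': [1/9 + 1/6*1/3, 1/9 + 1/6*5/6) = [1/6, 1/4)
  'f': [1/9 + 1/6*5/6, 1/9 + 1/6*1/1) = [1/4, 5/18)
  emit 'e', narrow to [1/9, 1/6)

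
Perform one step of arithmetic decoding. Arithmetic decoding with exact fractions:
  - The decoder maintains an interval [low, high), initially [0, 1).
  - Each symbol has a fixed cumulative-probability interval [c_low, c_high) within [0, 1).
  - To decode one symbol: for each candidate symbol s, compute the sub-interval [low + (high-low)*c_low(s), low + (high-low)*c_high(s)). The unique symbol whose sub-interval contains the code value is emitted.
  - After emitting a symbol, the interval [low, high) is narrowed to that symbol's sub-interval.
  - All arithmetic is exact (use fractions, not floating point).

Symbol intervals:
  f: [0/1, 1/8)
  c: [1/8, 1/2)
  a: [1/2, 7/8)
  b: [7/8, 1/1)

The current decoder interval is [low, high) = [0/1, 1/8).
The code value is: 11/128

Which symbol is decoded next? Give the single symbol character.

Interval width = high − low = 1/8 − 0/1 = 1/8
Scaled code = (code − low) / width = (11/128 − 0/1) / 1/8 = 11/16
  f: [0/1, 1/8) 
  c: [1/8, 1/2) 
  a: [1/2, 7/8) ← scaled code falls here ✓
  b: [7/8, 1/1) 

Answer: a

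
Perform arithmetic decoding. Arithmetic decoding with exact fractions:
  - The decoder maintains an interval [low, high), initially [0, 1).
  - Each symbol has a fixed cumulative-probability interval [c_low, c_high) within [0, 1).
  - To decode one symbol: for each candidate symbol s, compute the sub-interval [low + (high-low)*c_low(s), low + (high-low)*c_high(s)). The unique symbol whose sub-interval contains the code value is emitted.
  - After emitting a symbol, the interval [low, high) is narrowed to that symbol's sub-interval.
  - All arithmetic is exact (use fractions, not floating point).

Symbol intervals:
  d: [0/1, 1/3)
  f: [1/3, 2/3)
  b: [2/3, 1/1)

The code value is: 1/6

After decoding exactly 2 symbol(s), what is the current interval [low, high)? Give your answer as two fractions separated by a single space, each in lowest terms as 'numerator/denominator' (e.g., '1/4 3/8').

Answer: 1/9 2/9

Derivation:
Step 1: interval [0/1, 1/1), width = 1/1 - 0/1 = 1/1
  'd': [0/1 + 1/1*0/1, 0/1 + 1/1*1/3) = [0/1, 1/3) <- contains code 1/6
  'f': [0/1 + 1/1*1/3, 0/1 + 1/1*2/3) = [1/3, 2/3)
  'b': [0/1 + 1/1*2/3, 0/1 + 1/1*1/1) = [2/3, 1/1)
  emit 'd', narrow to [0/1, 1/3)
Step 2: interval [0/1, 1/3), width = 1/3 - 0/1 = 1/3
  'd': [0/1 + 1/3*0/1, 0/1 + 1/3*1/3) = [0/1, 1/9)
  'f': [0/1 + 1/3*1/3, 0/1 + 1/3*2/3) = [1/9, 2/9) <- contains code 1/6
  'b': [0/1 + 1/3*2/3, 0/1 + 1/3*1/1) = [2/9, 1/3)
  emit 'f', narrow to [1/9, 2/9)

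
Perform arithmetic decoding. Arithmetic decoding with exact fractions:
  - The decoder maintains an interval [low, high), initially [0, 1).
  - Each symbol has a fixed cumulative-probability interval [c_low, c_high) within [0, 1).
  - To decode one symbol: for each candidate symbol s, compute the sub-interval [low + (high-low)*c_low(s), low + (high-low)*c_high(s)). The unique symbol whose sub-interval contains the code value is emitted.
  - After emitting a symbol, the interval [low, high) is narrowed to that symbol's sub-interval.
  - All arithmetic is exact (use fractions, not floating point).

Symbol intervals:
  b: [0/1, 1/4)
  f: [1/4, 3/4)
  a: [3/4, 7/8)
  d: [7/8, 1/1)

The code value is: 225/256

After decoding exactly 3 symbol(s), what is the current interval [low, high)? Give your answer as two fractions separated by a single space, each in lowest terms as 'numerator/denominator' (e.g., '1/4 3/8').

Answer: 7/8 113/128

Derivation:
Step 1: interval [0/1, 1/1), width = 1/1 - 0/1 = 1/1
  'b': [0/1 + 1/1*0/1, 0/1 + 1/1*1/4) = [0/1, 1/4)
  'f': [0/1 + 1/1*1/4, 0/1 + 1/1*3/4) = [1/4, 3/4)
  'a': [0/1 + 1/1*3/4, 0/1 + 1/1*7/8) = [3/4, 7/8)
  'd': [0/1 + 1/1*7/8, 0/1 + 1/1*1/1) = [7/8, 1/1) <- contains code 225/256
  emit 'd', narrow to [7/8, 1/1)
Step 2: interval [7/8, 1/1), width = 1/1 - 7/8 = 1/8
  'b': [7/8 + 1/8*0/1, 7/8 + 1/8*1/4) = [7/8, 29/32) <- contains code 225/256
  'f': [7/8 + 1/8*1/4, 7/8 + 1/8*3/4) = [29/32, 31/32)
  'a': [7/8 + 1/8*3/4, 7/8 + 1/8*7/8) = [31/32, 63/64)
  'd': [7/8 + 1/8*7/8, 7/8 + 1/8*1/1) = [63/64, 1/1)
  emit 'b', narrow to [7/8, 29/32)
Step 3: interval [7/8, 29/32), width = 29/32 - 7/8 = 1/32
  'b': [7/8 + 1/32*0/1, 7/8 + 1/32*1/4) = [7/8, 113/128) <- contains code 225/256
  'f': [7/8 + 1/32*1/4, 7/8 + 1/32*3/4) = [113/128, 115/128)
  'a': [7/8 + 1/32*3/4, 7/8 + 1/32*7/8) = [115/128, 231/256)
  'd': [7/8 + 1/32*7/8, 7/8 + 1/32*1/1) = [231/256, 29/32)
  emit 'b', narrow to [7/8, 113/128)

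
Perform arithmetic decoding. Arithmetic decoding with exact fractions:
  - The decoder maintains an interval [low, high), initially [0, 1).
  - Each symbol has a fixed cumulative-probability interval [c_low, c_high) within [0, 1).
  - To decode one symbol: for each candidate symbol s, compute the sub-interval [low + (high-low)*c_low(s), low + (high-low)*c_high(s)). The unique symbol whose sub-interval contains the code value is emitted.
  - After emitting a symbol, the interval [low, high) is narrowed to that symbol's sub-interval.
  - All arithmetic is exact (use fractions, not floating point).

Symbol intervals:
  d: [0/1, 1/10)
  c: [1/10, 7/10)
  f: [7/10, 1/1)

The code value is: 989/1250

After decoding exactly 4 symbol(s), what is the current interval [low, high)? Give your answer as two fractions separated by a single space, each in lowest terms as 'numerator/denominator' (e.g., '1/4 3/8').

Step 1: interval [0/1, 1/1), width = 1/1 - 0/1 = 1/1
  'd': [0/1 + 1/1*0/1, 0/1 + 1/1*1/10) = [0/1, 1/10)
  'c': [0/1 + 1/1*1/10, 0/1 + 1/1*7/10) = [1/10, 7/10)
  'f': [0/1 + 1/1*7/10, 0/1 + 1/1*1/1) = [7/10, 1/1) <- contains code 989/1250
  emit 'f', narrow to [7/10, 1/1)
Step 2: interval [7/10, 1/1), width = 1/1 - 7/10 = 3/10
  'd': [7/10 + 3/10*0/1, 7/10 + 3/10*1/10) = [7/10, 73/100)
  'c': [7/10 + 3/10*1/10, 7/10 + 3/10*7/10) = [73/100, 91/100) <- contains code 989/1250
  'f': [7/10 + 3/10*7/10, 7/10 + 3/10*1/1) = [91/100, 1/1)
  emit 'c', narrow to [73/100, 91/100)
Step 3: interval [73/100, 91/100), width = 91/100 - 73/100 = 9/50
  'd': [73/100 + 9/50*0/1, 73/100 + 9/50*1/10) = [73/100, 187/250)
  'c': [73/100 + 9/50*1/10, 73/100 + 9/50*7/10) = [187/250, 107/125) <- contains code 989/1250
  'f': [73/100 + 9/50*7/10, 73/100 + 9/50*1/1) = [107/125, 91/100)
  emit 'c', narrow to [187/250, 107/125)
Step 4: interval [187/250, 107/125), width = 107/125 - 187/250 = 27/250
  'd': [187/250 + 27/250*0/1, 187/250 + 27/250*1/10) = [187/250, 1897/2500)
  'c': [187/250 + 27/250*1/10, 187/250 + 27/250*7/10) = [1897/2500, 2059/2500) <- contains code 989/1250
  'f': [187/250 + 27/250*7/10, 187/250 + 27/250*1/1) = [2059/2500, 107/125)
  emit 'c', narrow to [1897/2500, 2059/2500)

Answer: 1897/2500 2059/2500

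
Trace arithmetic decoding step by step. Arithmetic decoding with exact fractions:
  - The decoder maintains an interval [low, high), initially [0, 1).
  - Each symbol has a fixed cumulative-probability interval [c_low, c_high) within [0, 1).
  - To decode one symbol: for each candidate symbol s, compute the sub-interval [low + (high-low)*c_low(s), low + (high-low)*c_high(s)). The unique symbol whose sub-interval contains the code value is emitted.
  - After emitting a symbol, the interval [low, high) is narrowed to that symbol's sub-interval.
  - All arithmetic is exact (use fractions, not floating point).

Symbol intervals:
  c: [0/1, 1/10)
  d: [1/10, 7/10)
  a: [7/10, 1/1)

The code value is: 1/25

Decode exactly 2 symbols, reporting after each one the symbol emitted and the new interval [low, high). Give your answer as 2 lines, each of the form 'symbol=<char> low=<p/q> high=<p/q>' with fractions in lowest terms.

Step 1: interval [0/1, 1/1), width = 1/1 - 0/1 = 1/1
  'c': [0/1 + 1/1*0/1, 0/1 + 1/1*1/10) = [0/1, 1/10) <- contains code 1/25
  'd': [0/1 + 1/1*1/10, 0/1 + 1/1*7/10) = [1/10, 7/10)
  'a': [0/1 + 1/1*7/10, 0/1 + 1/1*1/1) = [7/10, 1/1)
  emit 'c', narrow to [0/1, 1/10)
Step 2: interval [0/1, 1/10), width = 1/10 - 0/1 = 1/10
  'c': [0/1 + 1/10*0/1, 0/1 + 1/10*1/10) = [0/1, 1/100)
  'd': [0/1 + 1/10*1/10, 0/1 + 1/10*7/10) = [1/100, 7/100) <- contains code 1/25
  'a': [0/1 + 1/10*7/10, 0/1 + 1/10*1/1) = [7/100, 1/10)
  emit 'd', narrow to [1/100, 7/100)

Answer: symbol=c low=0/1 high=1/10
symbol=d low=1/100 high=7/100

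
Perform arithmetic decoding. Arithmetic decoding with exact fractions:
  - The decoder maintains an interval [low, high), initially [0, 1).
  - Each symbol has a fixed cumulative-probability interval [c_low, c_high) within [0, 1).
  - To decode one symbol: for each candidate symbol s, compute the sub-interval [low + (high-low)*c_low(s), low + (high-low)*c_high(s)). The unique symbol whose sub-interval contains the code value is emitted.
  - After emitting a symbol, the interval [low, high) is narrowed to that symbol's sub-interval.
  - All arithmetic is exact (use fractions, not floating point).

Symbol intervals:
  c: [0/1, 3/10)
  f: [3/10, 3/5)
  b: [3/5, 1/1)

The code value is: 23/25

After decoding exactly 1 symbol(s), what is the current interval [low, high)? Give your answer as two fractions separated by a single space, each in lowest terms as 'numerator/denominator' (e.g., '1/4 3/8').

Answer: 3/5 1/1

Derivation:
Step 1: interval [0/1, 1/1), width = 1/1 - 0/1 = 1/1
  'c': [0/1 + 1/1*0/1, 0/1 + 1/1*3/10) = [0/1, 3/10)
  'f': [0/1 + 1/1*3/10, 0/1 + 1/1*3/5) = [3/10, 3/5)
  'b': [0/1 + 1/1*3/5, 0/1 + 1/1*1/1) = [3/5, 1/1) <- contains code 23/25
  emit 'b', narrow to [3/5, 1/1)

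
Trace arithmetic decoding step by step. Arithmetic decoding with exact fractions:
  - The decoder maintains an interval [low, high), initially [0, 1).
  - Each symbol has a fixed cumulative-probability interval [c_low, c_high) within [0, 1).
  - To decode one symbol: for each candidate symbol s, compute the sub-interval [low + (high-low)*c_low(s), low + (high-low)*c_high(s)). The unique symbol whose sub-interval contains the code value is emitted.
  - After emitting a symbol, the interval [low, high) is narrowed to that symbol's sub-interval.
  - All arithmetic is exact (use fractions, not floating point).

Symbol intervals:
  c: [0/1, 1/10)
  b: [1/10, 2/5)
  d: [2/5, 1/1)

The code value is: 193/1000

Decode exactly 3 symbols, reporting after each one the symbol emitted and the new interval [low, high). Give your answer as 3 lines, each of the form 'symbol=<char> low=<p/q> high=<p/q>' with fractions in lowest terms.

Answer: symbol=b low=1/10 high=2/5
symbol=b low=13/100 high=11/50
symbol=d low=83/500 high=11/50

Derivation:
Step 1: interval [0/1, 1/1), width = 1/1 - 0/1 = 1/1
  'c': [0/1 + 1/1*0/1, 0/1 + 1/1*1/10) = [0/1, 1/10)
  'b': [0/1 + 1/1*1/10, 0/1 + 1/1*2/5) = [1/10, 2/5) <- contains code 193/1000
  'd': [0/1 + 1/1*2/5, 0/1 + 1/1*1/1) = [2/5, 1/1)
  emit 'b', narrow to [1/10, 2/5)
Step 2: interval [1/10, 2/5), width = 2/5 - 1/10 = 3/10
  'c': [1/10 + 3/10*0/1, 1/10 + 3/10*1/10) = [1/10, 13/100)
  'b': [1/10 + 3/10*1/10, 1/10 + 3/10*2/5) = [13/100, 11/50) <- contains code 193/1000
  'd': [1/10 + 3/10*2/5, 1/10 + 3/10*1/1) = [11/50, 2/5)
  emit 'b', narrow to [13/100, 11/50)
Step 3: interval [13/100, 11/50), width = 11/50 - 13/100 = 9/100
  'c': [13/100 + 9/100*0/1, 13/100 + 9/100*1/10) = [13/100, 139/1000)
  'b': [13/100 + 9/100*1/10, 13/100 + 9/100*2/5) = [139/1000, 83/500)
  'd': [13/100 + 9/100*2/5, 13/100 + 9/100*1/1) = [83/500, 11/50) <- contains code 193/1000
  emit 'd', narrow to [83/500, 11/50)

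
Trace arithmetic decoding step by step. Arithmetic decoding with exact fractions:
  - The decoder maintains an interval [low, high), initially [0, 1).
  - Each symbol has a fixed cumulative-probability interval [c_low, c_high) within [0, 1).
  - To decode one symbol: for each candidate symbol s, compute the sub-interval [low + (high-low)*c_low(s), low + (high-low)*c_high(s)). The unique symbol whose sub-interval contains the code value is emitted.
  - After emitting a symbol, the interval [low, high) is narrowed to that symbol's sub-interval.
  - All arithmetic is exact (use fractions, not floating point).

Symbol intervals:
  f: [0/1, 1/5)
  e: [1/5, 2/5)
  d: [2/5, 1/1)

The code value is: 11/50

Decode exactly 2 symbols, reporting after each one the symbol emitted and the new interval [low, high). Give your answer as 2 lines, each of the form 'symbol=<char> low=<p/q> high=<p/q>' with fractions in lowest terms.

Answer: symbol=e low=1/5 high=2/5
symbol=f low=1/5 high=6/25

Derivation:
Step 1: interval [0/1, 1/1), width = 1/1 - 0/1 = 1/1
  'f': [0/1 + 1/1*0/1, 0/1 + 1/1*1/5) = [0/1, 1/5)
  'e': [0/1 + 1/1*1/5, 0/1 + 1/1*2/5) = [1/5, 2/5) <- contains code 11/50
  'd': [0/1 + 1/1*2/5, 0/1 + 1/1*1/1) = [2/5, 1/1)
  emit 'e', narrow to [1/5, 2/5)
Step 2: interval [1/5, 2/5), width = 2/5 - 1/5 = 1/5
  'f': [1/5 + 1/5*0/1, 1/5 + 1/5*1/5) = [1/5, 6/25) <- contains code 11/50
  'e': [1/5 + 1/5*1/5, 1/5 + 1/5*2/5) = [6/25, 7/25)
  'd': [1/5 + 1/5*2/5, 1/5 + 1/5*1/1) = [7/25, 2/5)
  emit 'f', narrow to [1/5, 6/25)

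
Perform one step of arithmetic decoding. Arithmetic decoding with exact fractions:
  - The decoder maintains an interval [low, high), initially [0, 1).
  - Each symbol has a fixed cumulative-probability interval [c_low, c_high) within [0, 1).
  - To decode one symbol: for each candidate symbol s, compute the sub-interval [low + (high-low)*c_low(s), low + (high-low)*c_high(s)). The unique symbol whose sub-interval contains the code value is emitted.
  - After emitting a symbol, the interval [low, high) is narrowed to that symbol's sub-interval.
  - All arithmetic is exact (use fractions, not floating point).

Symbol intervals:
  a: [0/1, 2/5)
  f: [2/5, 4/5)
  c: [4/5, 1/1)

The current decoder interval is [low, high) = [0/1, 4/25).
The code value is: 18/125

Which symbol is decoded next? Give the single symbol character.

Answer: c

Derivation:
Interval width = high − low = 4/25 − 0/1 = 4/25
Scaled code = (code − low) / width = (18/125 − 0/1) / 4/25 = 9/10
  a: [0/1, 2/5) 
  f: [2/5, 4/5) 
  c: [4/5, 1/1) ← scaled code falls here ✓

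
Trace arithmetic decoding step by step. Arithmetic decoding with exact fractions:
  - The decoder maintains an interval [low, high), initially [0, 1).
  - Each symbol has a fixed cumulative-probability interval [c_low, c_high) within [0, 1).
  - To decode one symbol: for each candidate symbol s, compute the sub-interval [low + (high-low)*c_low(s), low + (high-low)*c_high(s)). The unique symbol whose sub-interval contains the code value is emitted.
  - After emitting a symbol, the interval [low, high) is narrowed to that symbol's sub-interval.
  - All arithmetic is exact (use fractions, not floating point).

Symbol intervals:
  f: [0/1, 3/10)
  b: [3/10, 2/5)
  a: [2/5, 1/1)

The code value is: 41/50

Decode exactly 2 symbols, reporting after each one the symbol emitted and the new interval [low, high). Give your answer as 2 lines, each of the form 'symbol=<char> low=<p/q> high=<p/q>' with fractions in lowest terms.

Step 1: interval [0/1, 1/1), width = 1/1 - 0/1 = 1/1
  'f': [0/1 + 1/1*0/1, 0/1 + 1/1*3/10) = [0/1, 3/10)
  'b': [0/1 + 1/1*3/10, 0/1 + 1/1*2/5) = [3/10, 2/5)
  'a': [0/1 + 1/1*2/5, 0/1 + 1/1*1/1) = [2/5, 1/1) <- contains code 41/50
  emit 'a', narrow to [2/5, 1/1)
Step 2: interval [2/5, 1/1), width = 1/1 - 2/5 = 3/5
  'f': [2/5 + 3/5*0/1, 2/5 + 3/5*3/10) = [2/5, 29/50)
  'b': [2/5 + 3/5*3/10, 2/5 + 3/5*2/5) = [29/50, 16/25)
  'a': [2/5 + 3/5*2/5, 2/5 + 3/5*1/1) = [16/25, 1/1) <- contains code 41/50
  emit 'a', narrow to [16/25, 1/1)

Answer: symbol=a low=2/5 high=1/1
symbol=a low=16/25 high=1/1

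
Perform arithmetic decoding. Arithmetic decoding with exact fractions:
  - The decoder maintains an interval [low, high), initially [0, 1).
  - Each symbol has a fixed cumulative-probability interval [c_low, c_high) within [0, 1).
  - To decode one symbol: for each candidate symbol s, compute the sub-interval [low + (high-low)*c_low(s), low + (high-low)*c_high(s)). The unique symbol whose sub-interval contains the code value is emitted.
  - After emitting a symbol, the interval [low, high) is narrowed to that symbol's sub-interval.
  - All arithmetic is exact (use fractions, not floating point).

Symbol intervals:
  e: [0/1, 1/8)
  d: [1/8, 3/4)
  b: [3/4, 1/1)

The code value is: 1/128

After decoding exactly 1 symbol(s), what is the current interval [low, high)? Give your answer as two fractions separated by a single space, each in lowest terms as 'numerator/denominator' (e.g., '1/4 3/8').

Answer: 0/1 1/8

Derivation:
Step 1: interval [0/1, 1/1), width = 1/1 - 0/1 = 1/1
  'e': [0/1 + 1/1*0/1, 0/1 + 1/1*1/8) = [0/1, 1/8) <- contains code 1/128
  'd': [0/1 + 1/1*1/8, 0/1 + 1/1*3/4) = [1/8, 3/4)
  'b': [0/1 + 1/1*3/4, 0/1 + 1/1*1/1) = [3/4, 1/1)
  emit 'e', narrow to [0/1, 1/8)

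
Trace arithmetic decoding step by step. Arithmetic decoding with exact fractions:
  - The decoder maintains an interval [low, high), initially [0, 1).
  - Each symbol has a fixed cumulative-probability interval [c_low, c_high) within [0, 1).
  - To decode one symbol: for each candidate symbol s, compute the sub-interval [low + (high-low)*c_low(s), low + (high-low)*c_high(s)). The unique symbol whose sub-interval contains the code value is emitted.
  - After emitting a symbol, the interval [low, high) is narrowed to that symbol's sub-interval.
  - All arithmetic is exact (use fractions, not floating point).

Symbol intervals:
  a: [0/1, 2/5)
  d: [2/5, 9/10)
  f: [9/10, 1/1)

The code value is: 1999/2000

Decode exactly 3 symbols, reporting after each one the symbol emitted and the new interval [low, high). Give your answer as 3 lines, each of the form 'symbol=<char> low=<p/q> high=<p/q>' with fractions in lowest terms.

Answer: symbol=f low=9/10 high=1/1
symbol=f low=99/100 high=1/1
symbol=f low=999/1000 high=1/1

Derivation:
Step 1: interval [0/1, 1/1), width = 1/1 - 0/1 = 1/1
  'a': [0/1 + 1/1*0/1, 0/1 + 1/1*2/5) = [0/1, 2/5)
  'd': [0/1 + 1/1*2/5, 0/1 + 1/1*9/10) = [2/5, 9/10)
  'f': [0/1 + 1/1*9/10, 0/1 + 1/1*1/1) = [9/10, 1/1) <- contains code 1999/2000
  emit 'f', narrow to [9/10, 1/1)
Step 2: interval [9/10, 1/1), width = 1/1 - 9/10 = 1/10
  'a': [9/10 + 1/10*0/1, 9/10 + 1/10*2/5) = [9/10, 47/50)
  'd': [9/10 + 1/10*2/5, 9/10 + 1/10*9/10) = [47/50, 99/100)
  'f': [9/10 + 1/10*9/10, 9/10 + 1/10*1/1) = [99/100, 1/1) <- contains code 1999/2000
  emit 'f', narrow to [99/100, 1/1)
Step 3: interval [99/100, 1/1), width = 1/1 - 99/100 = 1/100
  'a': [99/100 + 1/100*0/1, 99/100 + 1/100*2/5) = [99/100, 497/500)
  'd': [99/100 + 1/100*2/5, 99/100 + 1/100*9/10) = [497/500, 999/1000)
  'f': [99/100 + 1/100*9/10, 99/100 + 1/100*1/1) = [999/1000, 1/1) <- contains code 1999/2000
  emit 'f', narrow to [999/1000, 1/1)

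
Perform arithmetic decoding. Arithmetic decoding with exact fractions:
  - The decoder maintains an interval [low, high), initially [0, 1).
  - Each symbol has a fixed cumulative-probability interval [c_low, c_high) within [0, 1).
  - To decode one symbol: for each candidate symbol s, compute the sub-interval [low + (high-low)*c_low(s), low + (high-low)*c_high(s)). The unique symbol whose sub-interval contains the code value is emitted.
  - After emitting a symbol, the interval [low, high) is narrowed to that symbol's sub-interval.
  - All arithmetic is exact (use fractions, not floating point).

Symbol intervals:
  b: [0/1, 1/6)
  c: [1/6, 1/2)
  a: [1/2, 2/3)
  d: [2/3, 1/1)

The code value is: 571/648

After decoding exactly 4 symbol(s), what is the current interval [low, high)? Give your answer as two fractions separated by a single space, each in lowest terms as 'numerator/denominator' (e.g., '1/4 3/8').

Answer: 95/108 143/162

Derivation:
Step 1: interval [0/1, 1/1), width = 1/1 - 0/1 = 1/1
  'b': [0/1 + 1/1*0/1, 0/1 + 1/1*1/6) = [0/1, 1/6)
  'c': [0/1 + 1/1*1/6, 0/1 + 1/1*1/2) = [1/6, 1/2)
  'a': [0/1 + 1/1*1/2, 0/1 + 1/1*2/3) = [1/2, 2/3)
  'd': [0/1 + 1/1*2/3, 0/1 + 1/1*1/1) = [2/3, 1/1) <- contains code 571/648
  emit 'd', narrow to [2/3, 1/1)
Step 2: interval [2/3, 1/1), width = 1/1 - 2/3 = 1/3
  'b': [2/3 + 1/3*0/1, 2/3 + 1/3*1/6) = [2/3, 13/18)
  'c': [2/3 + 1/3*1/6, 2/3 + 1/3*1/2) = [13/18, 5/6)
  'a': [2/3 + 1/3*1/2, 2/3 + 1/3*2/3) = [5/6, 8/9) <- contains code 571/648
  'd': [2/3 + 1/3*2/3, 2/3 + 1/3*1/1) = [8/9, 1/1)
  emit 'a', narrow to [5/6, 8/9)
Step 3: interval [5/6, 8/9), width = 8/9 - 5/6 = 1/18
  'b': [5/6 + 1/18*0/1, 5/6 + 1/18*1/6) = [5/6, 91/108)
  'c': [5/6 + 1/18*1/6, 5/6 + 1/18*1/2) = [91/108, 31/36)
  'a': [5/6 + 1/18*1/2, 5/6 + 1/18*2/3) = [31/36, 47/54)
  'd': [5/6 + 1/18*2/3, 5/6 + 1/18*1/1) = [47/54, 8/9) <- contains code 571/648
  emit 'd', narrow to [47/54, 8/9)
Step 4: interval [47/54, 8/9), width = 8/9 - 47/54 = 1/54
  'b': [47/54 + 1/54*0/1, 47/54 + 1/54*1/6) = [47/54, 283/324)
  'c': [47/54 + 1/54*1/6, 47/54 + 1/54*1/2) = [283/324, 95/108)
  'a': [47/54 + 1/54*1/2, 47/54 + 1/54*2/3) = [95/108, 143/162) <- contains code 571/648
  'd': [47/54 + 1/54*2/3, 47/54 + 1/54*1/1) = [143/162, 8/9)
  emit 'a', narrow to [95/108, 143/162)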